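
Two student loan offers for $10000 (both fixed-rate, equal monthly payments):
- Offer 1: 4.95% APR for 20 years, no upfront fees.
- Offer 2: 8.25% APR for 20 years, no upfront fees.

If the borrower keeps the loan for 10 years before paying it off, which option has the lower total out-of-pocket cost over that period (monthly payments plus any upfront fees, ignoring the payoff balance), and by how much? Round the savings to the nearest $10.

Offer 1: at 4.95% the monthly rate is 0.0041250, so the payment is 10,000 × 0.0041250 / (1 − 1.0041250^−240) = $65.72.
Offer 2: monthly rate = 8.25%/12 = 0.0068750; payment = 10,000 × 0.0068750 / (1 − (1+0.0068750)^−240) = $85.21.
Over 120 months: Offer 1 costs 120 × $65.72 = $7,886.40; Offer 2 costs 120 × $85.21 = $10,225.20.
Offer 1 is cheaper by $10,225.20 − $7,886.40 = $2,338.80.

Offer 1 by $2,340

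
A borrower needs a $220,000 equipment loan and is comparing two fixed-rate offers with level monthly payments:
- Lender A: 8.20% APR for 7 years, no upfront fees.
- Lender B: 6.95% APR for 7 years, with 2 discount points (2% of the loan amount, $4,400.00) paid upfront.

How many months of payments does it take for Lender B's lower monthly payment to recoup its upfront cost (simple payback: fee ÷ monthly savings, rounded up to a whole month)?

33 months

Lender A: at 8.20% the monthly rate is 0.0068333, so the payment is 220,000 × 0.0068333 / (1 − 1.0068333^−84) = $3,450.93.
Lender B: monthly rate = 6.95%/12 = 0.0057917; payment = 220,000 × 0.0057917 / (1 − (1+0.0057917)^−84) = $3,315.01.
Monthly savings = $3,450.93 − $3,315.01 = $135.92.
Break-even = $4,400.00 / $135.92 = 32.37 → 33 months.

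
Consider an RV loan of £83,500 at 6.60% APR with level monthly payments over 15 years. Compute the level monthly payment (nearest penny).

Monthly rate = 6.6%/12 = 0.0055000; payment = 83,500 × 0.0055000 / (1 − (1+0.0055000)^−180) = £731.97.

£731.97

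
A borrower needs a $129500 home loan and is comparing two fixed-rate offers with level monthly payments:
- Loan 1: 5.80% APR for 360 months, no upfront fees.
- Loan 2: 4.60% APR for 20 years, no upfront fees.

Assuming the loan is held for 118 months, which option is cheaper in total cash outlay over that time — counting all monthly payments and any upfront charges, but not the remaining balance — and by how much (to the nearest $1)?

Loan 1: at 5.80% the monthly rate is 0.0048333, so the payment is 129,500 × 0.0048333 / (1 − 1.0048333^−360) = $759.85.
Loan 2: at 4.60% the monthly rate is 0.0038333, so the payment is 129,500 × 0.0038333 / (1 − 1.0038333^−240) = $826.29.
Over 118 months: Loan 1 costs 118 × $759.85 = $89,662.30; Loan 2 costs 118 × $826.29 = $97,502.22.
Loan 1 is cheaper by $97,502.22 − $89,662.30 = $7,839.92.

Loan 1 by $7,840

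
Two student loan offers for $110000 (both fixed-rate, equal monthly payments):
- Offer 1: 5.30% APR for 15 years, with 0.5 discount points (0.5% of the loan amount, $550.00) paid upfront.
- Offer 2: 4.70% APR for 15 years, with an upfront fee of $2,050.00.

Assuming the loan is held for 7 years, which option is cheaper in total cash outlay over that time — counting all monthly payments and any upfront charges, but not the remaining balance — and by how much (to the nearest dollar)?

Offer 2 by $1,388

Offer 1: at 5.30% the monthly rate is 0.0044167, so the payment is 110,000 × 0.0044167 / (1 − 1.0044167^−180) = $887.16.
Offer 2: monthly rate = 4.7%/12 = 0.0039167; payment = 110,000 × 0.0039167 / (1 − (1+0.0039167)^−180) = $852.78.
Over 84 months: Offer 1 costs 84 × $887.16 + $550.00 = $75,071.44; Offer 2 costs 84 × $852.78 + $2,050.00 = $73,683.52.
Offer 2 is cheaper by $75,071.44 − $73,683.52 = $1,387.92.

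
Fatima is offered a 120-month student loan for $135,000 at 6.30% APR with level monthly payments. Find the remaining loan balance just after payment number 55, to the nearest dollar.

$83,479

With monthly rate i = 6.3%/12 = 0.0052500, the balance after k of n payments is P · [(1+i)^n − (1+i)^k] / [(1+i)^n − 1].
(1+0.0052500)^120 = 1.87451885 and (1+0.0052500)^55 = 1.33375020, so the balance is 135,000 × (1.87451885 − 1.33375020) / (1.87451885 − 1) = $83,478.78.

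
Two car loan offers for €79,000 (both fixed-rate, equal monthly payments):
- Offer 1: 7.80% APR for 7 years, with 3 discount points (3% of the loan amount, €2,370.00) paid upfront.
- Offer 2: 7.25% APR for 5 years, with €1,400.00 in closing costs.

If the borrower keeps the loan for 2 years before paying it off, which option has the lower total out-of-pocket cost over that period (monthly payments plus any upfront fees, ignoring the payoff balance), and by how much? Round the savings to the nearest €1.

Offer 1: at 7.80% the monthly rate is 0.0065000, so the payment is 79,000 × 0.0065000 / (1 − 1.0065000^−84) = €1,223.45.
Offer 2: at 7.25% the monthly rate is 0.0060417, so the payment is 79,000 × 0.0060417 / (1 − 1.0060417^−60) = €1,573.63.
Over 24 months: Offer 1 costs 24 × €1,223.45 + €2,370.00 = €31,732.80; Offer 2 costs 24 × €1,573.63 + €1,400.00 = €39,167.12.
Offer 1 is cheaper by €39,167.12 − €31,732.80 = €7,434.32.

Offer 1 by €7,434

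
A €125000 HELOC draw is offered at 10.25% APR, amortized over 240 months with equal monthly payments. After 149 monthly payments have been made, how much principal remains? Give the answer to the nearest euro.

€77,406

With monthly rate i = 10.25%/12 = 0.0085417, the balance after k of n payments is P · [(1+i)^n − (1+i)^k] / [(1+i)^n − 1].
(1+0.0085417)^240 = 7.70056983 and (1+0.0085417)^149 = 3.55126388, so the balance is 125,000 × (7.70056983 − 3.55126388) / (7.70056983 − 1) = €77,405.84.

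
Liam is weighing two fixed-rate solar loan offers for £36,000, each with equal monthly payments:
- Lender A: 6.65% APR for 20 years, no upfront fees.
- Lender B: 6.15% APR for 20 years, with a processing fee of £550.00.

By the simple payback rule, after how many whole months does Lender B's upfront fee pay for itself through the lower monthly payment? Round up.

53 months

Lender A: monthly rate = 6.65%/12 = 0.0055417; payment = 36,000 × 0.0055417 / (1 − (1+0.0055417)^−240) = £271.59.
Lender B: at 6.15% the monthly rate is 0.0051250, so the payment is 36,000 × 0.0051250 / (1 − 1.0051250^−240) = £261.04.
Monthly savings = £271.59 − £261.04 = £10.55.
Break-even = £550.00 / £10.55 = 52.13 → 53 months.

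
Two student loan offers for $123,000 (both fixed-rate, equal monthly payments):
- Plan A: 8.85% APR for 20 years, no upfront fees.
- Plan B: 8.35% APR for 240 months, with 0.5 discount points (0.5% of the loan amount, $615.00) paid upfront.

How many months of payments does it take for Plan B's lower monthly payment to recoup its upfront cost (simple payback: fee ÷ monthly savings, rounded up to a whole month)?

Plan A: monthly rate = 8.85%/12 = 0.0073750; payment = 123,000 × 0.0073750 / (1 − (1+0.0073750)^−240) = $1,094.82.
Plan B: at 8.35% the monthly rate is 0.0069583, so the payment is 123,000 × 0.0069583 / (1 − 1.0069583^−240) = $1,055.77.
Monthly savings = $1,094.82 − $1,055.77 = $39.05.
Break-even = $615.00 / $39.05 = 15.75 → 16 months.

16 months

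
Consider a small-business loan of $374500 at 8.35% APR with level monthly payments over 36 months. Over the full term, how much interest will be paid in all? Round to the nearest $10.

$50,160

At 8.35% the monthly rate is 0.0069583, so the payment is 374,500 × 0.0069583 / (1 − 1.0069583^−36) = $11,796.03.
Total paid = 36 × $11,796.03 = $424,657.08; interest = $424,657.08 − $374,500 = $50,157.08.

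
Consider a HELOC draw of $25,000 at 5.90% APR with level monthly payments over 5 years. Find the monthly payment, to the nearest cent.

$482.16

At 5.90% the monthly rate is 0.0049167, so the payment is 25,000 × 0.0049167 / (1 − 1.0049167^−60) = $482.16.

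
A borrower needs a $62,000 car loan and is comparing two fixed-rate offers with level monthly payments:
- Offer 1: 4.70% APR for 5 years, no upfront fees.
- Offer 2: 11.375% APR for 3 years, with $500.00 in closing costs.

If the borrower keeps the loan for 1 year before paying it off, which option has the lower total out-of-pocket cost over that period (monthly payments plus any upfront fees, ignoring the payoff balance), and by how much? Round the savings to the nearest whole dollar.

Offer 1 by $11,052

Offer 1: monthly rate = 4.7%/12 = 0.0039167; payment = 62,000 × 0.0039167 / (1 − (1+0.0039167)^−60) = $1,161.51.
Offer 2: at 11.375% the monthly rate is 0.0094792, so the payment is 62,000 × 0.0094792 / (1 − 1.0094792^−36) = $2,040.83.
Over 12 months: Offer 1 costs 12 × $1,161.51 = $13,938.12; Offer 2 costs 12 × $2,040.83 + $500.00 = $24,989.96.
Offer 1 is cheaper by $24,989.96 − $13,938.12 = $11,051.84.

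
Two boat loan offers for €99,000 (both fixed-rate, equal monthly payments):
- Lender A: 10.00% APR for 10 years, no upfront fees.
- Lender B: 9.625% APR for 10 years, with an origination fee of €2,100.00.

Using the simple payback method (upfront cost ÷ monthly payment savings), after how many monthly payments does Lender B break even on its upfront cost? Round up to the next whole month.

103 months

Lender A: monthly rate = 10%/12 = 0.0083333; payment = 99,000 × 0.0083333 / (1 − (1+0.0083333)^−120) = €1,308.29.
Lender B: monthly rate = 9.625%/12 = 0.0080208; payment = 99,000 × 0.0080208 / (1 − (1+0.0080208)^−120) = €1,287.82.
Monthly savings = €1,308.29 − €1,287.82 = €20.47.
Break-even = €2,100.00 / €20.47 = 102.59 → 103 months.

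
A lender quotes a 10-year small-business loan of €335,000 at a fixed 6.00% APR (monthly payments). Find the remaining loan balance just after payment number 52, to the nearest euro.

With monthly rate i = 6%/12 = 0.0050000, the balance after k of n payments is P · [(1+i)^n − (1+i)^k] / [(1+i)^n − 1].
(1+0.0050000)^120 = 1.81939673 and (1+0.0050000)^52 = 1.29609015, so the balance is 335,000 × (1.81939673 − 1.29609015) / (1.81939673 − 1) = €213,947.28.

€213,947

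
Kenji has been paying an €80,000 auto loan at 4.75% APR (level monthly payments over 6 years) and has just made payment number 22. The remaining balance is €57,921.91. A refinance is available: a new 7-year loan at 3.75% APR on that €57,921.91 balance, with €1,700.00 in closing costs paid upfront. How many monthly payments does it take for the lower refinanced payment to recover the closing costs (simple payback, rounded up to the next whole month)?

Current payment = 80,000 × 4.75%/12 / (1 − (1+0.0039583)^−72) = €1,279.14.
Refinanced payment = 57,921.91 × 0.0031250 / (1 − (1+0.0031250)^−84) = €785.08.
Monthly savings = €1,279.14 − €785.08 = €494.06.
Break-even = €1,700.00 / €494.06 = 3.44 → 4 months.

4 months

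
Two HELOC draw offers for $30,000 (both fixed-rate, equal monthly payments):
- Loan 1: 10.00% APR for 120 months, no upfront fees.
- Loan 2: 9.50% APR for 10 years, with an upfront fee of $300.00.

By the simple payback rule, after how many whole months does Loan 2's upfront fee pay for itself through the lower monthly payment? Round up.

37 months

Loan 1: at 10.00% the monthly rate is 0.0083333, so the payment is 30,000 × 0.0083333 / (1 − 1.0083333^−120) = $396.45.
Loan 2: at 9.50% the monthly rate is 0.0079167, so the payment is 30,000 × 0.0079167 / (1 − 1.0079167^−120) = $388.19.
Monthly savings = $396.45 − $388.19 = $8.26.
Break-even = $300.00 / $8.26 = 36.32 → 37 months.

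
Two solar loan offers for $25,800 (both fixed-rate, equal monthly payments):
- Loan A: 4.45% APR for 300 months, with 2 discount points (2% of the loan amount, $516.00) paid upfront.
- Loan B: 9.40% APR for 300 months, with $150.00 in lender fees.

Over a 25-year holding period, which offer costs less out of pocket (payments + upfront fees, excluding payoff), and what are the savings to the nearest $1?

Loan A: at 4.45% the monthly rate is 0.0037083, so the payment is 25,800 × 0.0037083 / (1 − 1.0037083^−300) = $142.67.
Loan B: monthly rate = 9.4%/12 = 0.0078333; payment = 25,800 × 0.0078333 / (1 − (1+0.0078333)^−300) = $223.62.
Over 300 months: Loan A costs 300 × $142.67 + $516.00 = $43,317.00; Loan B costs 300 × $223.62 + $150.00 = $67,236.00.
Loan A is cheaper by $67,236.00 − $43,317.00 = $23,919.00.

Loan A by $23,919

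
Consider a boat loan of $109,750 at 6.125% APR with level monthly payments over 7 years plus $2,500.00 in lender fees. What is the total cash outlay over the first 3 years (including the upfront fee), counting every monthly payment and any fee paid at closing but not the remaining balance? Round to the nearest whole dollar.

At 6.125% the monthly rate is 0.0051042, so the payment is 109,750 × 0.0051042 / (1 − 1.0051042^−84) = $1,609.87.
Total outlay = 36 × $1,609.87 + $2,500.00 = $60,455.32.

$60,455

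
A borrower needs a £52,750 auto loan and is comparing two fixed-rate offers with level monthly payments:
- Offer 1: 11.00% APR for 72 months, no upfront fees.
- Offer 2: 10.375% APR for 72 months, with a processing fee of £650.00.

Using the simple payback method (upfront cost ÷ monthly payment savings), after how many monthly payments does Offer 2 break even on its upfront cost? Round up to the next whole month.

39 months

Offer 1: at 11.00% the monthly rate is 0.0091667, so the payment is 52,750 × 0.0091667 / (1 − 1.0091667^−72) = £1,004.05.
Offer 2: monthly rate = 10.375%/12 = 0.0086458; payment = 52,750 × 0.0086458 / (1 − (1+0.0086458)^−72) = £987.24.
Monthly savings = £1,004.05 − £987.24 = £16.81.
Break-even = £650.00 / £16.81 = 38.67 → 39 months.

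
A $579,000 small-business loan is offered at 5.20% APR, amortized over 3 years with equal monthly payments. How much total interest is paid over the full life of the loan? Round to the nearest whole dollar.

$47,587

Monthly rate = 5.2%/12 = 0.0043333; payment = 579,000 × 0.0043333 / (1 − (1+0.0043333)^−36) = $17,405.19.
Total paid = 36 × $17,405.19 = $626,586.84; interest = $626,586.84 − $579,000 = $47,586.84.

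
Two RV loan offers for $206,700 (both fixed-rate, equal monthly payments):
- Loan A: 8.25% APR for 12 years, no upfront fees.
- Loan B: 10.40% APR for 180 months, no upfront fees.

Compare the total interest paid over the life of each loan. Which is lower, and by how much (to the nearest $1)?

Loan A by $82,687

Loan A: monthly rate = 8.25%/12 = 0.0068750; payment = 206,700 × 0.0068750 / (1 − (1+0.0068750)^−144) = $2,265.86.
Total interest on Loan A = 144 × $2,265.86 − $206,700 = $119,583.84.
Loan B: at 10.40% the monthly rate is 0.0086667, so the payment is 206,700 × 0.0086667 / (1 − 1.0086667^−180) = $2,272.06.
Total interest on Loan B = 180 × $2,272.06 − $206,700 = $202,270.80.
Loan A is lower by $82,686.96.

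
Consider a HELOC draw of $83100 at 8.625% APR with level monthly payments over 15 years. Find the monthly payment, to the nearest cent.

$824.42

At 8.625% the monthly rate is 0.0071875, so the payment is 83,100 × 0.0071875 / (1 − 1.0071875^−180) = $824.42.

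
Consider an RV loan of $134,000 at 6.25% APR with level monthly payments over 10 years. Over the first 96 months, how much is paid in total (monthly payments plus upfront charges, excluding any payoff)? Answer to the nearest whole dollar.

Monthly rate = 6.25%/12 = 0.0052083; payment = 134,000 × 0.0052083 / (1 − (1+0.0052083)^−120) = $1,504.55.
Total outlay = 96 × $1,504.55 = $144,436.80.

$144,437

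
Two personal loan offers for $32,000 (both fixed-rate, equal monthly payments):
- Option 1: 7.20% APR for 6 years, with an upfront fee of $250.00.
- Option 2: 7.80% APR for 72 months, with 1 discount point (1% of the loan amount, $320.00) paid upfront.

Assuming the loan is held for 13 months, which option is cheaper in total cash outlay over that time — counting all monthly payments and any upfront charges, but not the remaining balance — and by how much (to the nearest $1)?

Option 1: at 7.20% the monthly rate is 0.0060000, so the payment is 32,000 × 0.0060000 / (1 − 1.0060000^−72) = $548.65.
Option 2: at 7.80% the monthly rate is 0.0065000, so the payment is 32,000 × 0.0065000 / (1 − 1.0065000^−72) = $557.94.
Over 13 months: Option 1 costs 13 × $548.65 + $250.00 = $7,382.45; Option 2 costs 13 × $557.94 + $320.00 = $7,573.22.
Option 1 is cheaper by $7,573.22 − $7,382.45 = $190.77.

Option 1 by $191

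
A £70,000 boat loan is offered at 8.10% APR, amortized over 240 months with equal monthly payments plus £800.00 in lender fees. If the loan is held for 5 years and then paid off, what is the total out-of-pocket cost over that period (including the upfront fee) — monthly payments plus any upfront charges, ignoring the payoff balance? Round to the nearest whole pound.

£36,192

Monthly rate = 8.1%/12 = 0.0067500; payment = 70,000 × 0.0067500 / (1 − (1+0.0067500)^−240) = £589.87.
Total outlay = 60 × £589.87 + £800.00 = £36,192.20.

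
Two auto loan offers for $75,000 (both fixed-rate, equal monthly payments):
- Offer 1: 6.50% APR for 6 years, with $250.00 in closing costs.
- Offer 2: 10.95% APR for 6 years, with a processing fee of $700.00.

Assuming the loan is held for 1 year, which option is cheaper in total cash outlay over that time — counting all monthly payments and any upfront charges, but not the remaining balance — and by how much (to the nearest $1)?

Offer 1: monthly rate = 6.5%/12 = 0.0054167; payment = 75,000 × 0.0054167 / (1 − (1+0.0054167)^−72) = $1,260.74.
Offer 2: monthly rate = 10.95%/12 = 0.0091250; payment = 75,000 × 0.0091250 / (1 − (1+0.0091250)^−72) = $1,425.64.
Over 12 months: Offer 1 costs 12 × $1,260.74 + $250.00 = $15,378.88; Offer 2 costs 12 × $1,425.64 + $700.00 = $17,807.68.
Offer 1 is cheaper by $17,807.68 − $15,378.88 = $2,428.80.

Offer 1 by $2,429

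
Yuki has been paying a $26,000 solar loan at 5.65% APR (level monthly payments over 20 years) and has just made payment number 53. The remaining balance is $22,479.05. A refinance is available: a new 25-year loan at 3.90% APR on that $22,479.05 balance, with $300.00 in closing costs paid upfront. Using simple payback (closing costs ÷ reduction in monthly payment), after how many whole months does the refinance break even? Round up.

5 months

Current payment = 26,000 × 5.65%/12 / (1 − (1+0.0047083)^−240) = $181.06.
Refinanced payment = 22,479.05 × 0.0032500 / (1 − (1+0.0032500)^−300) = $117.42.
Monthly savings = $181.06 − $117.42 = $63.64.
Break-even = $300.00 / $63.64 = 4.71 → 5 months.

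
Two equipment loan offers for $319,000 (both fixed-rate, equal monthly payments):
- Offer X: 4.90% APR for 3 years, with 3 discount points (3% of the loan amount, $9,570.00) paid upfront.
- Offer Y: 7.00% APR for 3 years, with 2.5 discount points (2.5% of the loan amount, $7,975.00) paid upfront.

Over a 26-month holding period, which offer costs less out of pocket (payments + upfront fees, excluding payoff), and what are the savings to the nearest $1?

Offer X: monthly rate = 4.9%/12 = 0.0040833; payment = 319,000 × 0.0040833 / (1 − (1+0.0040833)^−36) = $9,546.40.
Offer Y: at 7.00% the monthly rate is 0.0058333, so the payment is 319,000 × 0.0058333 / (1 − 1.0058333^−36) = $9,849.79.
Over 26 months: Offer X costs 26 × $9,546.40 + $9,570.00 = $257,776.40; Offer Y costs 26 × $9,849.79 + $7,975.00 = $264,069.54.
Offer X is cheaper by $264,069.54 − $257,776.40 = $6,293.14.

Offer X by $6,293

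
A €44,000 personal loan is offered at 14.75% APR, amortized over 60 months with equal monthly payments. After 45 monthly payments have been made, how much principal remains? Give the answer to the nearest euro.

€14,181

With monthly rate i = 14.75%/12 = 0.0122917, the balance after k of n payments is P · [(1+i)^n − (1+i)^k] / [(1+i)^n − 1].
(1+0.0122917)^60 = 2.08132404 and (1+0.0122917)^45 = 1.73282528, so the balance is 44,000 × (2.08132404 − 1.73282528) / (2.08132404 − 1) = €14,180.71.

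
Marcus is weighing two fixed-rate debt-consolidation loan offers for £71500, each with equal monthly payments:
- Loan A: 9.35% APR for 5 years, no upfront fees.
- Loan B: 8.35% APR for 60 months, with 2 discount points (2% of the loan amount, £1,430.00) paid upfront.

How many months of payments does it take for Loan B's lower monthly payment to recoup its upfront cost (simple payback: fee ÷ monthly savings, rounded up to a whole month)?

42 months

Loan A: monthly rate = 9.35%/12 = 0.0077917; payment = 71,500 × 0.0077917 / (1 − (1+0.0077917)^−60) = £1,496.40.
Loan B: at 8.35% the monthly rate is 0.0069583, so the payment is 71,500 × 0.0069583 / (1 − 1.0069583^−60) = £1,461.77.
Monthly savings = £1,496.40 − £1,461.77 = £34.63.
Break-even = £1,430.00 / £34.63 = 41.29 → 42 months.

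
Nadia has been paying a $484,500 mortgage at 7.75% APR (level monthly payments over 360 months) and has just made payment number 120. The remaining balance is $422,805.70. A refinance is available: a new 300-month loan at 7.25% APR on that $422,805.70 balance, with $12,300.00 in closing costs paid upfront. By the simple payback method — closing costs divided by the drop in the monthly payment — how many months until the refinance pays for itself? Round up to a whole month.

30 months

Current payment = 484,500 × 7.75%/12 / (1 − (1+0.0064583)^−360) = $3,471.02.
Refinanced payment = 422,805.70 × 0.0060417 / (1 − (1+0.0060417)^−300) = $3,056.07.
Monthly savings = $3,471.02 − $3,056.07 = $414.95.
Break-even = $12,300.00 / $414.95 = 29.64 → 30 months.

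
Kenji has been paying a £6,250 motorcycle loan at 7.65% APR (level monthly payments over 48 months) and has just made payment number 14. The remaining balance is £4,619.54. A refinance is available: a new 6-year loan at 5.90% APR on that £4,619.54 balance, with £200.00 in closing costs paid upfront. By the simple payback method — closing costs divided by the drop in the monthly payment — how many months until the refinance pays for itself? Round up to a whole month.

3 months

Current payment = 6,250 × 7.65%/12 / (1 − (1+0.0063750)^−48) = £151.56.
Refinanced payment = 4,619.54 × 0.0049167 / (1 − (1+0.0049167)^−72) = £76.34.
Monthly savings = £151.56 − £76.34 = £75.22.
Break-even = £200.00 / £75.22 = 2.66 → 3 months.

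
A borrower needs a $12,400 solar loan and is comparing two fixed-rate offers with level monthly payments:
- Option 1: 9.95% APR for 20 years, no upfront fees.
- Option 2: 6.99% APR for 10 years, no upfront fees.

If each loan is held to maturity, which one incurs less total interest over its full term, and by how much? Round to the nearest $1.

Option 2 by $11,351

Option 1: at 9.95% the monthly rate is 0.0082917, so the payment is 12,400 × 0.0082917 / (1 − 1.0082917^−240) = $119.25.
Total interest on Option 1 = 240 × $119.25 − $12,400 = $16,220.00.
Option 2: at 6.99% the monthly rate is 0.0058250, so the payment is 12,400 × 0.0058250 / (1 − 1.0058250^−120) = $143.91.
Total interest on Option 2 = 120 × $143.91 − $12,400 = $4,869.20.
Option 2 is lower by $11,350.80.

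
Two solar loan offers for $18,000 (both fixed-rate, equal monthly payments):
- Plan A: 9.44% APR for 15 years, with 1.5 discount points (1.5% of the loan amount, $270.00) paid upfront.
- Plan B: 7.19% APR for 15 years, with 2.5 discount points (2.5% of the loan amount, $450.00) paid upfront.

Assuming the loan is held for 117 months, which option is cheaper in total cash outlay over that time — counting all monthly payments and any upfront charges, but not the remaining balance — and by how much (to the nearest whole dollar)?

Plan A: monthly rate = 9.44%/12 = 0.0078667; payment = 18,000 × 0.0078667 / (1 − (1+0.0078667)^−180) = $187.31.
Plan B: at 7.19% the monthly rate is 0.0059917, so the payment is 18,000 × 0.0059917 / (1 − 1.0059917^−180) = $163.71.
Over 117 months: Plan A costs 117 × $187.31 + $270.00 = $22,185.27; Plan B costs 117 × $163.71 + $450.00 = $19,604.07.
Plan B is cheaper by $22,185.27 − $19,604.07 = $2,581.20.

Plan B by $2,581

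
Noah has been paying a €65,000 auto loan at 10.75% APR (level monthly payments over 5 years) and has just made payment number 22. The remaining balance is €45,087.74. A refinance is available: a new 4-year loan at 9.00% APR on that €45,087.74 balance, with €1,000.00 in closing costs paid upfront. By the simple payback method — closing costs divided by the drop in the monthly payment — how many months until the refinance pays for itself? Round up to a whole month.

Current payment = 65,000 × 10.75%/12 / (1 − (1+0.0089583)^−60) = €1,405.17.
Refinanced payment = 45,087.74 × 0.0075000 / (1 − (1+0.0075000)^−48) = €1,122.01.
Monthly savings = €1,405.17 − €1,122.01 = €283.16.
Break-even = €1,000.00 / €283.16 = 3.53 → 4 months.

4 months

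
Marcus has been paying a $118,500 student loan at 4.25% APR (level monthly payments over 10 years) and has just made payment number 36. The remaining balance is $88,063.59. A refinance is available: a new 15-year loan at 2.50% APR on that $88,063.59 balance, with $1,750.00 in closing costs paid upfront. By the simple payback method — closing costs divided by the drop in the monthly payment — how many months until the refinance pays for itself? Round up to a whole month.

Current payment = 118,500 × 4.25%/12 / (1 − (1+0.0035417)^−120) = $1,213.88.
Refinanced payment = 88,063.59 × 0.0020833 / (1 − (1+0.0020833)^−180) = $587.20.
Monthly savings = $1,213.88 − $587.20 = $626.68.
Break-even = $1,750.00 / $626.68 = 2.79 → 3 months.

3 months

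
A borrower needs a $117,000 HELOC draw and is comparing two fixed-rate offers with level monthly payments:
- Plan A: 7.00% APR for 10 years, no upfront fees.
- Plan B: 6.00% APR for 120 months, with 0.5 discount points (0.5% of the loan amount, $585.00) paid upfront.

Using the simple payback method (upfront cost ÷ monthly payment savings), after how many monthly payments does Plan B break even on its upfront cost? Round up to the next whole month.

10 months

Plan A: at 7.00% the monthly rate is 0.0058333, so the payment is 117,000 × 0.0058333 / (1 − 1.0058333^−120) = $1,358.47.
Plan B: at 6.00% the monthly rate is 0.0050000, so the payment is 117,000 × 0.0050000 / (1 − 1.0050000^−120) = $1,298.94.
Monthly savings = $1,358.47 − $1,298.94 = $59.53.
Break-even = $585.00 / $59.53 = 9.83 → 10 months.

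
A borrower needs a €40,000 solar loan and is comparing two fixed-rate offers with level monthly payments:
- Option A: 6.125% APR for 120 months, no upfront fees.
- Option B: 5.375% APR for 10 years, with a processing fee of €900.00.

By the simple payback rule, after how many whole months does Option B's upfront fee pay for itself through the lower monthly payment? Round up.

61 months

Option A: at 6.125% the monthly rate is 0.0051042, so the payment is 40,000 × 0.0051042 / (1 − 1.0051042^−120) = €446.60.
Option B: monthly rate = 5.375%/12 = 0.0044792; payment = 40,000 × 0.0044792 / (1 − (1+0.0044792)^−120) = €431.63.
Monthly savings = €446.60 − €431.63 = €14.97.
Break-even = €900.00 / €14.97 = 60.12 → 61 months.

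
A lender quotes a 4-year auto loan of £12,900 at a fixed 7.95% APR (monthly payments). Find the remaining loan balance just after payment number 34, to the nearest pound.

With monthly rate i = 7.95%/12 = 0.0066250, the balance after k of n payments is P · [(1+i)^n − (1+i)^k] / [(1+i)^n − 1].
(1+0.0066250)^48 = 1.37293565 and (1+0.0066250)^34 = 1.25170565, so the balance is 12,900 × (1.37293565 − 1.25170565) / (1.37293565 − 1) = £4,193.40.

£4,193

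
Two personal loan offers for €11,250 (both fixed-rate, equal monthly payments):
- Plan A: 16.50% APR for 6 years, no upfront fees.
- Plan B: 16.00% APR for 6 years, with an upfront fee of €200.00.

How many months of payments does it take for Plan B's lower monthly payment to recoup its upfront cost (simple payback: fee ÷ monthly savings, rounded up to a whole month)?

65 months

Plan A: monthly rate = 16.5%/12 = 0.0137500; payment = 11,250 × 0.0137500 / (1 − (1+0.0137500)^−72) = €247.14.
Plan B: monthly rate = 16%/12 = 0.0133333; payment = 11,250 × 0.0133333 / (1 − (1+0.0133333)^−72) = €244.03.
Monthly savings = €247.14 − €244.03 = €3.11.
Break-even = €200.00 / €3.11 = 64.31 → 65 months.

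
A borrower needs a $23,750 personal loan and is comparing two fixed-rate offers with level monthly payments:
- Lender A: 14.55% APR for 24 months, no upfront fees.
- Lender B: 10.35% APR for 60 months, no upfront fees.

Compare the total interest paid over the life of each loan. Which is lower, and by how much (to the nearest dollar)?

Lender A by $3,007

Lender A: monthly rate = 14.55%/12 = 0.0121250; payment = 23,750 × 0.0121250 / (1 − (1+0.0121250)^−24) = $1,146.49.
Total interest on Lender A = 24 × $1,146.49 − $23,750 = $3,765.76.
Lender B: monthly rate = 10.35%/12 = 0.0086250; payment = 23,750 × 0.0086250 / (1 − (1+0.0086250)^−60) = $508.72.
Total interest on Lender B = 60 × $508.72 − $23,750 = $6,773.20.
Lender A is lower by $3,007.44.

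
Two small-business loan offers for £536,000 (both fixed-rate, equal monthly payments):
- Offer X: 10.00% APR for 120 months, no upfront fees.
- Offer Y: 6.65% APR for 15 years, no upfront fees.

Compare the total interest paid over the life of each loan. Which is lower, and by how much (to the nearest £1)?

Offer Y by £1,573

Offer X: at 10.00% the monthly rate is 0.0083333, so the payment is 536,000 × 0.0083333 / (1 − 1.0083333^−120) = £7,083.28.
Total interest on Offer X = 120 × £7,083.28 − £536,000 = £313,993.60.
Offer Y: at 6.65% the monthly rate is 0.0055417, so the payment is 536,000 × 0.0055417 / (1 − 1.0055417^−180) = £4,713.45.
Total interest on Offer Y = 180 × £4,713.45 − £536,000 = £312,421.00.
Offer Y is lower by £1,572.60.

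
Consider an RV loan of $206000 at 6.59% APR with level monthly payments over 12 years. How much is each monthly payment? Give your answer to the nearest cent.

At 6.59% the monthly rate is 0.0054917, so the payment is 206,000 × 0.0054917 / (1 − 1.0054917^−144) = $2,073.71.

$2,073.71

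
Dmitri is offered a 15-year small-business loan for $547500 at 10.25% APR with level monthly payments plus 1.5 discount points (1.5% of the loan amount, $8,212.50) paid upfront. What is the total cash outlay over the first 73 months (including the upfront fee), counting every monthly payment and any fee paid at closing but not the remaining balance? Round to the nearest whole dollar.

At 10.25% the monthly rate is 0.0085417, so the payment is 547,500 × 0.0085417 / (1 − 1.0085417^−180) = $5,967.48.
Total outlay = 73 × $5,967.48 + $8,212.50 = $443,838.54.

$443,839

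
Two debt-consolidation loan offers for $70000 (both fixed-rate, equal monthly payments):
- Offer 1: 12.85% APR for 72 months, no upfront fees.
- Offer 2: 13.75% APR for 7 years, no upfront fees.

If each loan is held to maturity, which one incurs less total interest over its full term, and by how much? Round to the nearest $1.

Offer 1 by $8,606

Offer 1: monthly rate = 12.85%/12 = 0.0107083; payment = 70,000 × 0.0107083 / (1 − (1+0.0107083)^−72) = $1,399.65.
Total interest on Offer 1 = 72 × $1,399.65 − $70,000 = $30,774.80.
Offer 2: at 13.75% the monthly rate is 0.0114583, so the payment is 70,000 × 0.0114583 / (1 − 1.0114583^−84) = $1,302.15.
Total interest on Offer 2 = 84 × $1,302.15 − $70,000 = $39,380.60.
Offer 1 is lower by $8,605.80.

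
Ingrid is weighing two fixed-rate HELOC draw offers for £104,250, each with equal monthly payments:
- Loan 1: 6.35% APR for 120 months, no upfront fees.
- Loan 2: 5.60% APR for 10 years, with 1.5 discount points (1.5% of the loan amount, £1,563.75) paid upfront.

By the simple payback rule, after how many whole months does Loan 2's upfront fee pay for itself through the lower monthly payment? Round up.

Loan 1: at 6.35% the monthly rate is 0.0052917, so the payment is 104,250 × 0.0052917 / (1 − 1.0052917^−120) = £1,175.80.
Loan 2: at 5.60% the monthly rate is 0.0046667, so the payment is 104,250 × 0.0046667 / (1 − 1.0046667^−120) = £1,136.56.
Monthly savings = £1,175.80 − £1,136.56 = £39.24.
Break-even = £1,563.75 / £39.24 = 39.85 → 40 months.

40 months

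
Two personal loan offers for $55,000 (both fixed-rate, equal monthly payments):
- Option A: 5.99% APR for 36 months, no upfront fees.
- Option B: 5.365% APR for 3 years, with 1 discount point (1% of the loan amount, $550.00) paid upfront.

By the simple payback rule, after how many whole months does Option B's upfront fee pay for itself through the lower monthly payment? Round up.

Option A: at 5.99% the monthly rate is 0.0049917, so the payment is 55,000 × 0.0049917 / (1 − 1.0049917^−36) = $1,672.96.
Option B: monthly rate = 5.365%/12 = 0.0044708; payment = 55,000 × 0.0044708 / (1 − (1+0.0044708)^−36) = $1,657.43.
Monthly savings = $1,672.96 − $1,657.43 = $15.53.
Break-even = $550.00 / $15.53 = 35.42 → 36 months.

36 months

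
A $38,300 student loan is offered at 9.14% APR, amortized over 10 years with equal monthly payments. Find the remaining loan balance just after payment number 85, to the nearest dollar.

$14,946

With monthly rate i = 9.14%/12 = 0.0076167, the balance after k of n payments is P · [(1+i)^n − (1+i)^k] / [(1+i)^n − 1].
(1+0.0076167)^120 = 2.48565637 and (1+0.0076167)^85 = 1.90591753, so the balance is 38,300 × (2.48565637 − 1.90591753) / (2.48565637 − 1) = $14,945.58.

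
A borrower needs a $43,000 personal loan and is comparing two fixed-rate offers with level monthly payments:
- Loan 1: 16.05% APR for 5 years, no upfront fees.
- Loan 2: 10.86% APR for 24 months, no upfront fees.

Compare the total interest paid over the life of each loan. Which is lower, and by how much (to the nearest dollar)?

Loan 2 by $14,777

Loan 1: at 16.05% the monthly rate is 0.0133750, so the payment is 43,000 × 0.0133750 / (1 − 1.0133750^−60) = $1,046.82.
Total interest on Loan 1 = 60 × $1,046.82 − $43,000 = $19,809.20.
Loan 2: at 10.86% the monthly rate is 0.0090500, so the payment is 43,000 × 0.0090500 / (1 − 1.0090500^−24) = $2,001.34.
Total interest on Loan 2 = 24 × $2,001.34 − $43,000 = $5,032.16.
Loan 2 is lower by $14,777.04.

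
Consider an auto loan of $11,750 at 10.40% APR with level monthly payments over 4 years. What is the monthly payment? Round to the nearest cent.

$300.27

Monthly rate = 10.4%/12 = 0.0086667; payment = 11,750 × 0.0086667 / (1 − (1+0.0086667)^−48) = $300.27.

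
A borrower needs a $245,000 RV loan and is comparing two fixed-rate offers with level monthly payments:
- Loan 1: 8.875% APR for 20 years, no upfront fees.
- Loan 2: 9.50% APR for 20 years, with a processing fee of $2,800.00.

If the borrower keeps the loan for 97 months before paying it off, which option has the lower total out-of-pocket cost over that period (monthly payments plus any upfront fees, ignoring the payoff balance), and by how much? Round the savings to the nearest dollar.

Loan 1: monthly rate = 8.875%/12 = 0.0073958; payment = 245,000 × 0.0073958 / (1 − (1+0.0073958)^−240) = $2,184.67.
Loan 2: monthly rate = 9.5%/12 = 0.0079167; payment = 245,000 × 0.0079167 / (1 − (1+0.0079167)^−240) = $2,283.72.
Over 97 months: Loan 1 costs 97 × $2,184.67 = $211,912.99; Loan 2 costs 97 × $2,283.72 + $2,800.00 = $224,320.84.
Loan 1 is cheaper by $224,320.84 − $211,912.99 = $12,407.85.

Loan 1 by $12,408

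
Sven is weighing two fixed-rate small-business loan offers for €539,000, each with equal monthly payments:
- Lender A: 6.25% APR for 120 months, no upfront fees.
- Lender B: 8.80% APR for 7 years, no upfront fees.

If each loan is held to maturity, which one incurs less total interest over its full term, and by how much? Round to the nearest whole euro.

Lender A: at 6.25% the monthly rate is 0.0052083, so the payment is 539,000 × 0.0052083 / (1 − 1.0052083^−120) = €6,051.90.
Total interest on Lender A = 120 × €6,051.90 − €539,000 = €187,228.00.
Lender B: monthly rate = 8.8%/12 = 0.0073333; payment = 539,000 × 0.0073333 / (1 − (1+0.0073333)^−84) = €8,617.40.
Total interest on Lender B = 84 × €8,617.40 − €539,000 = €184,861.60.
Lender B is lower by €2,366.40.

Lender B by €2,366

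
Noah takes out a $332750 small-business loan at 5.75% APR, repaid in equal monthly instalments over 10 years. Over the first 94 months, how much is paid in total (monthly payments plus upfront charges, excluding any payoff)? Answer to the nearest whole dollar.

$343,342

At 5.75% the monthly rate is 0.0047917, so the payment is 332,750 × 0.0047917 / (1 − 1.0047917^−120) = $3,652.57.
Total outlay = 94 × $3,652.57 = $343,341.58.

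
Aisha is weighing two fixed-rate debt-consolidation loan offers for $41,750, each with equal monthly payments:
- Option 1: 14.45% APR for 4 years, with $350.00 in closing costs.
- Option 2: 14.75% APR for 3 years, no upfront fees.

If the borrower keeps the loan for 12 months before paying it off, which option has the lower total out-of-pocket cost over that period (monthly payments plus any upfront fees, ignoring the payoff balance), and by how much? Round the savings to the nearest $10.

Option 1: at 14.45% the monthly rate is 0.0120417, so the payment is 41,750 × 0.0120417 / (1 − 1.0120417^−48) = $1,150.33.
Option 2: at 14.75% the monthly rate is 0.0122917, so the payment is 41,750 × 0.0122917 / (1 − 1.0122917^−36) = $1,442.17.
Over 12 months: Option 1 costs 12 × $1,150.33 + $350.00 = $14,153.96; Option 2 costs 12 × $1,442.17 = $17,306.04.
Option 1 is cheaper by $17,306.04 − $14,153.96 = $3,152.08.

Option 1 by $3,150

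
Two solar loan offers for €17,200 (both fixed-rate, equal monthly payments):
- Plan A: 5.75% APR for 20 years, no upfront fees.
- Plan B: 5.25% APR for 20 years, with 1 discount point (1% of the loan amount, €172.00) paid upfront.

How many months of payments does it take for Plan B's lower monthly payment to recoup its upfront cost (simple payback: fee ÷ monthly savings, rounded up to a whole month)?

Plan A: monthly rate = 5.75%/12 = 0.0047917; payment = 17,200 × 0.0047917 / (1 − (1+0.0047917)^−240) = €120.76.
Plan B: monthly rate = 5.25%/12 = 0.0043750; payment = 17,200 × 0.0043750 / (1 − (1+0.0043750)^−240) = €115.90.
Monthly savings = €120.76 − €115.90 = €4.86.
Break-even = €172.00 / €4.86 = 35.39 → 36 months.

36 months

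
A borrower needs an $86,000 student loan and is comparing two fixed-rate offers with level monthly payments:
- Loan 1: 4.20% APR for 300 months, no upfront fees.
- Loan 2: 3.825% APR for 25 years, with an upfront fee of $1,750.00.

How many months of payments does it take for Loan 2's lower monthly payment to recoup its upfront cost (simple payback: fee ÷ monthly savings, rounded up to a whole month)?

Loan 1: monthly rate = 4.2%/12 = 0.0035000; payment = 86,000 × 0.0035000 / (1 − (1+0.0035000)^−300) = $463.49.
Loan 2: at 3.825% the monthly rate is 0.0031875, so the payment is 86,000 × 0.0031875 / (1 − 1.0031875^−300) = $445.67.
Monthly savings = $463.49 − $445.67 = $17.82.
Break-even = $1,750.00 / $17.82 = 98.20 → 99 months.

99 months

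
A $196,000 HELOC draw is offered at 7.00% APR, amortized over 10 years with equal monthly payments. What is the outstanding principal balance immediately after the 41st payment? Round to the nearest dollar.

$143,721

With monthly rate i = 7%/12 = 0.0058333, the balance after k of n payments is P · [(1+i)^n − (1+i)^k] / [(1+i)^n − 1].
(1+0.0058333)^120 = 2.00966138 and (1+0.0058333)^41 = 1.26930791, so the balance is 196,000 × (2.00966138 − 1.26930791) / (2.00966138 − 1) = $143,720.74.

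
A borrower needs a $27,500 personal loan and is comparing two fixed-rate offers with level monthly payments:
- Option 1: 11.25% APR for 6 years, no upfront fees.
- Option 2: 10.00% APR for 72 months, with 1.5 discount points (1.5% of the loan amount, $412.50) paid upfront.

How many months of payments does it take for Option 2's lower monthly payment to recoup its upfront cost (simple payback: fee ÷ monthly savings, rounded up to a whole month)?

Option 1: monthly rate = 11.25%/12 = 0.0093750; payment = 27,500 × 0.0093750 / (1 − (1+0.0093750)^−72) = $526.97.
Option 2: at 10.00% the monthly rate is 0.0083333, so the payment is 27,500 × 0.0083333 / (1 − 1.0083333^−72) = $509.46.
Monthly savings = $526.97 − $509.46 = $17.51.
Break-even = $412.50 / $17.51 = 23.56 → 24 months.

24 months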